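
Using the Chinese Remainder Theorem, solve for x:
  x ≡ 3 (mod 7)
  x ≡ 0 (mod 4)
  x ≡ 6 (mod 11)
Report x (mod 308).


Moduli 7, 4, 11 are pairwise coprime; by CRT there is a unique solution modulo M = 7 · 4 · 11 = 308.
Solve pairwise, accumulating the modulus:
  Start with x ≡ 3 (mod 7).
  Combine with x ≡ 0 (mod 4): since gcd(7, 4) = 1, we get a unique residue mod 28.
    Write x = 3 + 7·t and substitute into x ≡ 0 (mod 4): 7·t ≡ 0 − 3 = -3 (mod 4).
    Reduce coefficients mod 4: 3·t ≡ 1 (mod 4).
    The inverse of 3 mod 4 is 3 (since 3·3 = 9 = 2·4 + 1), so t ≡ 3·1 = 3 ≡ 3 (mod 4).
    Then x = 3 + 7·3 = 24, valid modulo lcm(7, 4) = 28: x ≡ 24 (mod 28).
  Combine with x ≡ 6 (mod 11): since gcd(28, 11) = 1, we get a unique residue mod 308.
    Write x = 24 + 28·t and substitute into x ≡ 6 (mod 11): 28·t ≡ 6 − 24 = -18 (mod 11).
    Reduce coefficients mod 11: 6·t ≡ 4 (mod 11).
    The inverse of 6 mod 11 is 2 (since 6·2 = 12 = 1·11 + 1), so t ≡ 2·4 = 8 ≡ 8 (mod 11).
    Then x = 24 + 28·8 = 248, valid modulo lcm(28, 11) = 308: x ≡ 248 (mod 308).
Verify: 248 mod 7 = 3 ✓, 248 mod 4 = 0 ✓, 248 mod 11 = 6 ✓.

x ≡ 248 (mod 308).


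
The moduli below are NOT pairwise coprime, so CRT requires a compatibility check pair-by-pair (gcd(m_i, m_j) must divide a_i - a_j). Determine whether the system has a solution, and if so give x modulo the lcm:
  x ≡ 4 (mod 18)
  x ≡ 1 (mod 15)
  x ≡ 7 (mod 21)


Moduli 18, 15, 21 are not pairwise coprime, so CRT works modulo lcm(m_i) when all pairwise compatibility conditions hold.
Pairwise compatibility: gcd(m_i, m_j) must divide a_i - a_j for every pair.
Merge one congruence at a time:
  Start: x ≡ 4 (mod 18).
  Combine with x ≡ 1 (mod 15): gcd(18, 15) = 3; 1 - 4 = -3, which IS divisible by 3, so compatible.
    Write x = 4 + 18·t and substitute into x ≡ 1 (mod 15): 18·t ≡ 1 − 4 = -3 (mod 15).
    Divide the congruence (and modulus) by g = 3: 6·t ≡ -1 (mod 5).
    Reduce coefficients mod 5: 1·t ≡ 4 (mod 5).
    So t ≡ 4 (mod 5).
    Then x = 4 + 18·4 = 76, valid modulo lcm(18, 15) = 90: x ≡ 76 (mod 90).
  Combine with x ≡ 7 (mod 21): gcd(90, 21) = 3; 7 - 76 = -69, which IS divisible by 3, so compatible.
    Write x = 76 + 90·t and substitute into x ≡ 7 (mod 21): 90·t ≡ 7 − 76 = -69 (mod 21).
    Divide the congruence (and modulus) by g = 3: 30·t ≡ -23 (mod 7).
    Reduce coefficients mod 7: 2·t ≡ 5 (mod 7).
    The inverse of 2 mod 7 is 4 (since 2·4 = 8 = 1·7 + 1), so t ≡ 4·5 = 20 ≡ 6 (mod 7).
    Then x = 76 + 90·6 = 616, valid modulo lcm(90, 21) = 630: x ≡ 616 (mod 630).
Verify: 616 mod 18 = 4, 616 mod 15 = 1, 616 mod 21 = 7.

x ≡ 616 (mod 630).


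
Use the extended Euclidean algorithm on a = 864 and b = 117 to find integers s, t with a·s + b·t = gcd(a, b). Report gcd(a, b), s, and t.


Euclidean algorithm on (864, 117) — divide until remainder is 0:
  864 = 7 · 117 + 45
  117 = 2 · 45 + 27
  45 = 1 · 27 + 18
  27 = 1 · 18 + 9
  18 = 2 · 9 + 0
gcd(864, 117) = 9.
Track Bezout coefficients alongside the remainders: start with r₀ = 864 = a·1 + b·0 (s = 1, t = 0) and r₁ = 117 = a·0 + b·1 (s = 0, t = 1); each new remainder r_{k+1} = r_{k-1} − q_k·r_k inherits s_{k+1} = s_{k-1} − q_k·s_k, t_{k+1} = t_{k-1} − q_k·t_k, so r_k = a·s_k + b·t_k at every step:
  q = 7: r = 45, s = 1 − 7·0 = 1, t = 0 − 7·1 = -7  (check: 864·1 + 117·(-7) = 45)
  q = 2: r = 27, s = 0 − 2·1 = -2, t = 1 − 2·(-7) = 15  (check: 864·(-2) + 117·15 = 27)
  q = 1: r = 18, s = 1 − 1·(-2) = 3, t = -7 − 1·15 = -22  (check: 864·3 + 117·(-22) = 18)
  q = 1: r = 9, s = -2 − 1·3 = -5, t = 15 − 1·(-22) = 37  (check: 864·(-5) + 117·37 = 9)
The row with r = 9 (the gcd) gives the Bezout coefficients s = -5, t = 37.
Result: 864 · (-5) + 117 · (37) = 9.

gcd(864, 117) = 9; s = -5, t = 37 (check: 864·(-5) + 117·37 = 9).


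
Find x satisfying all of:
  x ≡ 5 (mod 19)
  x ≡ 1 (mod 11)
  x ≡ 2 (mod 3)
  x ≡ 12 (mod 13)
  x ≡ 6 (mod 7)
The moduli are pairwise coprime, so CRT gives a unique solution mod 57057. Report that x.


Product of moduli M = 19 · 11 · 3 · 13 · 7 = 57057.
Merge one congruence at a time:
  Start: x ≡ 5 (mod 19).
  Combine with x ≡ 1 (mod 11); new modulus lcm = 209.
    Write x = 5 + 19·t and substitute into x ≡ 1 (mod 11): 19·t ≡ 1 − 5 = -4 (mod 11).
    Reduce coefficients mod 11: 8·t ≡ 7 (mod 11).
    The inverse of 8 mod 11 is 7 (since 8·7 = 56 = 5·11 + 1), so t ≡ 7·7 = 49 ≡ 5 (mod 11).
    Then x = 5 + 19·5 = 100, valid modulo lcm(19, 11) = 209: x ≡ 100 (mod 209).
  Combine with x ≡ 2 (mod 3); new modulus lcm = 627.
    Write x = 100 + 209·t and substitute into x ≡ 2 (mod 3): 209·t ≡ 2 − 100 = -98 (mod 3).
    Reduce coefficients mod 3: 2·t ≡ 1 (mod 3).
    The inverse of 2 mod 3 is 2 (since 2·2 = 4 = 1·3 + 1), so t ≡ 2·1 = 2 ≡ 2 (mod 3).
    Then x = 100 + 209·2 = 518, valid modulo lcm(209, 3) = 627: x ≡ 518 (mod 627).
  Combine with x ≡ 12 (mod 13); new modulus lcm = 8151.
    Write x = 518 + 627·t and substitute into x ≡ 12 (mod 13): 627·t ≡ 12 − 518 = -506 (mod 13).
    Reduce coefficients mod 13: 3·t ≡ 1 (mod 13).
    The inverse of 3 mod 13 is 9 (since 3·9 = 27 = 2·13 + 1), so t ≡ 9·1 = 9 ≡ 9 (mod 13).
    Then x = 518 + 627·9 = 6161, valid modulo lcm(627, 13) = 8151: x ≡ 6161 (mod 8151).
  Combine with x ≡ 6 (mod 7); new modulus lcm = 57057.
    Write x = 6161 + 8151·t and substitute into x ≡ 6 (mod 7): 8151·t ≡ 6 − 6161 = -6155 (mod 7).
    Reduce coefficients mod 7: 3·t ≡ 5 (mod 7).
    The inverse of 3 mod 7 is 5 (since 3·5 = 15 = 2·7 + 1), so t ≡ 5·5 = 25 ≡ 4 (mod 7).
    Then x = 6161 + 8151·4 = 38765, valid modulo lcm(8151, 7) = 57057: x ≡ 38765 (mod 57057).
Verify against each original: 38765 mod 19 = 5, 38765 mod 11 = 1, 38765 mod 3 = 2, 38765 mod 13 = 12, 38765 mod 7 = 6.

x ≡ 38765 (mod 57057).


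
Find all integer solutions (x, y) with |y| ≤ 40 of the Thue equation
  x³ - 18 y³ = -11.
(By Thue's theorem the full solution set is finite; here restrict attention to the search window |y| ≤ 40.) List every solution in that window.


The equation is x³ - 18y³ = -11. For fixed y, x³ = 18·y³ − 11, so a solution requires the RHS to be a perfect cube.
Strategy: iterate y from -40 to 40, compute RHS = 18·y³ − 11, and check whether it is a (positive or negative) perfect cube.
Check small values of y:
  y = 0: RHS = -11 is not a perfect cube.
  y = 1: RHS = 7 is not a perfect cube.
  y = -1: RHS = -29 is not a perfect cube.
  y = 2: RHS = 133 is not a perfect cube.
  y = -2: RHS = -155 is not a perfect cube.
  y = 3: RHS = 475 is not a perfect cube.
  y = -3: RHS = -497 is not a perfect cube.
Continuing the search up to |y| = 40 finds no solutions either.
No (x, y) in the scanned range satisfies the equation.

No integer solutions with |y| ≤ 40.


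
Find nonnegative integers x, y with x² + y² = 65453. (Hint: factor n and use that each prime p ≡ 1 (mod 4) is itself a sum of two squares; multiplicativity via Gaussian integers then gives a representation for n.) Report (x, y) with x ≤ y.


Step 1: Factor n = 65453 = 29 · 37 · 61.
Step 2: Check the mod-4 condition on each prime factor: 29 ≡ 1 (mod 4), exponent 1; 37 ≡ 1 (mod 4), exponent 1; 61 ≡ 1 (mod 4), exponent 1.
All primes ≡ 3 (mod 4) appear to even exponent (or don't appear), so by the two-squares theorem n IS expressible as a sum of two squares.
Step 3: Build a representation. Here n = 29 · 37 · 61 is a product of primes ≡ 1 (mod 4). Each prime p ≡ 1 (mod 4) is itself a sum of two squares; find a² by testing p − a² for a perfect square:
  29: 29 − 1² = 28, 29 − 2² = 25 = 5² ⇒ 29 = 2² + 5².
  37: 37 − 1² = 36 = 6² ⇒ 37 = 1² + 6².
  61: 61 − 1² = 60, 61 − 2² = 57, 61 − 3² = 52, 61 − 4² = 45, 61 − 5² = 36 = 6² ⇒ 61 = 5² + 6².
  Combine using the Brahmagupta–Fibonacci identity (a² + b²)(c² + d²) = (ac − bd)² + (ad + bc)² = (ac + bd)² + (ad − bc)²:
  29 · 37 = 1073: from (2² + 5²)(1² + 6²), take (2·1 − 5·6, 2·6 + 5·1) = (2 − 30, 12 + 5) = (-28, 17); dropping signs (only squares matter) gives (28, 17); check 28² + 17² = 784 + 289 = 1073 ✓.
  1073 · 61 = 65453: from (28² + 17²)(5² + 6²), take (28·5 − 17·6, 28·6 + 17·5) = (140 − 102, 168 + 85) = (38, 253); check 38² + 253² = 1444 + 64009 = 65453 ✓.
Step 4: Order so x ≤ y and verify: 38² + 253² = 1444 + 64009 = 65453 = n. ✓

n = 65453 = 38² + 253² (one valid representation with x ≤ y).


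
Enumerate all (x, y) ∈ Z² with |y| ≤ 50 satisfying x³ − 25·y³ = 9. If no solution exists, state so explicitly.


The equation is x³ - 25y³ = 9. For fixed y, x³ = 25·y³ + 9, so a solution requires the RHS to be a perfect cube.
Strategy: iterate y from -50 to 50, compute RHS = 25·y³ + 9, and check whether it is a (positive or negative) perfect cube.
Check small values of y:
  y = 0: RHS = 9 is not a perfect cube.
  y = 1: RHS = 34 is not a perfect cube.
  y = -1: RHS = -16 is not a perfect cube.
  y = 2: RHS = 209 is not a perfect cube.
  y = -2: RHS = -191 is not a perfect cube.
  y = 3: RHS = 684 is not a perfect cube.
  y = -3: RHS = -666 is not a perfect cube.
Continuing the search up to |y| = 50 finds no solutions either.
No (x, y) in the scanned range satisfies the equation.

No integer solutions with |y| ≤ 50.


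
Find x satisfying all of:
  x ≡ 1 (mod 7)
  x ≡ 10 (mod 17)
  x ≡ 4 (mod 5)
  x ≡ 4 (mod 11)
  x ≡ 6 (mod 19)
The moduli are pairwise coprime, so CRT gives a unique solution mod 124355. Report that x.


Product of moduli M = 7 · 17 · 5 · 11 · 19 = 124355.
Merge one congruence at a time:
  Start: x ≡ 1 (mod 7).
  Combine with x ≡ 10 (mod 17); new modulus lcm = 119.
    Write x = 1 + 7·t and substitute into x ≡ 10 (mod 17): 7·t ≡ 10 − 1 = 9 (mod 17).
    The inverse of 7 mod 17 is 5 (since 7·5 = 35 = 2·17 + 1), so t ≡ 5·9 = 45 ≡ 11 (mod 17).
    Then x = 1 + 7·11 = 78, valid modulo lcm(7, 17) = 119: x ≡ 78 (mod 119).
  Combine with x ≡ 4 (mod 5); new modulus lcm = 595.
    Write x = 78 + 119·t and substitute into x ≡ 4 (mod 5): 119·t ≡ 4 − 78 = -74 (mod 5).
    Reduce coefficients mod 5: 4·t ≡ 1 (mod 5).
    The inverse of 4 mod 5 is 4 (since 4·4 = 16 = 3·5 + 1), so t ≡ 4·1 = 4 ≡ 4 (mod 5).
    Then x = 78 + 119·4 = 554, valid modulo lcm(119, 5) = 595: x ≡ 554 (mod 595).
  Combine with x ≡ 4 (mod 11); new modulus lcm = 6545.
    Write x = 554 + 595·t and substitute into x ≡ 4 (mod 11): 595·t ≡ 4 − 554 = -550 (mod 11).
    Reduce coefficients mod 11: 1·t ≡ 0 (mod 11).
    So t ≡ 0 (mod 11).
    Then x = 554 + 595·0 = 554, valid modulo lcm(595, 11) = 6545: x ≡ 554 (mod 6545).
  Combine with x ≡ 6 (mod 19); new modulus lcm = 124355.
    Write x = 554 + 6545·t and substitute into x ≡ 6 (mod 19): 6545·t ≡ 6 − 554 = -548 (mod 19).
    Reduce coefficients mod 19: 9·t ≡ 3 (mod 19).
    The inverse of 9 mod 19 is 17 (since 9·17 = 153 = 8·19 + 1), so t ≡ 17·3 = 51 ≡ 13 (mod 19).
    Then x = 554 + 6545·13 = 85639, valid modulo lcm(6545, 19) = 124355: x ≡ 85639 (mod 124355).
Verify against each original: 85639 mod 7 = 1, 85639 mod 17 = 10, 85639 mod 5 = 4, 85639 mod 11 = 4, 85639 mod 19 = 6.

x ≡ 85639 (mod 124355).


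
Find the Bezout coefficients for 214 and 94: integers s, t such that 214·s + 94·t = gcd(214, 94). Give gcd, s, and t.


Euclidean algorithm on (214, 94) — divide until remainder is 0:
  214 = 2 · 94 + 26
  94 = 3 · 26 + 16
  26 = 1 · 16 + 10
  16 = 1 · 10 + 6
  10 = 1 · 6 + 4
  6 = 1 · 4 + 2
  4 = 2 · 2 + 0
gcd(214, 94) = 2.
Track Bezout coefficients alongside the remainders: start with r₀ = 214 = a·1 + b·0 (s = 1, t = 0) and r₁ = 94 = a·0 + b·1 (s = 0, t = 1); each new remainder r_{k+1} = r_{k-1} − q_k·r_k inherits s_{k+1} = s_{k-1} − q_k·s_k, t_{k+1} = t_{k-1} − q_k·t_k, so r_k = a·s_k + b·t_k at every step:
  q = 2: r = 26, s = 1 − 2·0 = 1, t = 0 − 2·1 = -2  (check: 214·1 + 94·(-2) = 26)
  q = 3: r = 16, s = 0 − 3·1 = -3, t = 1 − 3·(-2) = 7  (check: 214·(-3) + 94·7 = 16)
  q = 1: r = 10, s = 1 − 1·(-3) = 4, t = -2 − 1·7 = -9  (check: 214·4 + 94·(-9) = 10)
  q = 1: r = 6, s = -3 − 1·4 = -7, t = 7 − 1·(-9) = 16  (check: 214·(-7) + 94·16 = 6)
  q = 1: r = 4, s = 4 − 1·(-7) = 11, t = -9 − 1·16 = -25  (check: 214·11 + 94·(-25) = 4)
  q = 1: r = 2, s = -7 − 1·11 = -18, t = 16 − 1·(-25) = 41  (check: 214·(-18) + 94·41 = 2)
The row with r = 2 (the gcd) gives the Bezout coefficients s = -18, t = 41.
Result: 214 · (-18) + 94 · (41) = 2.

gcd(214, 94) = 2; s = -18, t = 41 (check: 214·(-18) + 94·41 = 2).


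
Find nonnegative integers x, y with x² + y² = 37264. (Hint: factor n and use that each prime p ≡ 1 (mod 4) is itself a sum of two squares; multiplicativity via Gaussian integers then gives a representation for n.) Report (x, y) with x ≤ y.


Step 1: Factor n = 37264 = 2^4 · 17 · 137.
Step 2: Check the mod-4 condition on each prime factor: 2 = 2 (special); 17 ≡ 1 (mod 4), exponent 1; 137 ≡ 1 (mod 4), exponent 1.
All primes ≡ 3 (mod 4) appear to even exponent (or don't appear), so by the two-squares theorem n IS expressible as a sum of two squares.
Step 3: Build a representation. Group n = k² · m with k = 4 and m = 17 · 137 = 2329 (a product of primes ≡ 1 (mod 4)); a representation of m scales to one of n via (k·x)² + (k·y)² = k²(x² + y²). Each prime p ≡ 1 (mod 4) is itself a sum of two squares; find a² by testing p − a² for a perfect square:
  17: 17 − 1² = 16 = 4² ⇒ 17 = 1² + 4².
  137: 137 − 1² = 136, 137 − 2² = 133, 137 − 3² = 128, 137 − 4² = 121 = 11² ⇒ 137 = 4² + 11².
  Combine using the Brahmagupta–Fibonacci identity (a² + b²)(c² + d²) = (ac − bd)² + (ad + bc)² = (ac + bd)² + (ad − bc)²:
  17 · 137 = 2329: from (1² + 4²)(4² + 11²), take (1·4 − 4·11, 1·11 + 4·4) = (4 − 44, 11 + 16) = (-40, 27); dropping signs (only squares matter) gives (40, 27); check 40² + 27² = 1600 + 729 = 2329 ✓.
  Scale by k = 4: (4·40, 4·27) = (160, 108).
Step 4: Order so x ≤ y and verify: 108² + 160² = 11664 + 25600 = 37264 = n. ✓

n = 37264 = 108² + 160² (one valid representation with x ≤ y).


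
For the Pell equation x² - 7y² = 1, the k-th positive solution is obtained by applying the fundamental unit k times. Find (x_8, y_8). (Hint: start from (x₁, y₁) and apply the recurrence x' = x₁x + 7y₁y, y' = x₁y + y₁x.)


Step 1: Find the fundamental solution (x₁, y₁) of x² - 7y² = 1.
  Expand √7 as a continued fraction. a₀ = ⌊√7⌋ = 2; iterate m_{k+1} = d_k·a_k − m_k, d_{k+1} = (7 − m_{k+1}²)/d_k, a_{k+1} = ⌊(a₀ + m_{k+1})/d_{k+1}⌋ (starting m₀ = 0, d₀ = 1), with convergents p_k = a_k·p_{k-1} + p_{k-2}, q_k = a_k·q_{k-1} + q_{k-2} (p₋₁ = 1, q₋₁ = 0):
  k = 0: a₀ = 2; p₀/q₀ = 2/1; p₀² − 7·q₀² = 4 − 7 = -3.
  k = 1: m = 2, d = 3, a = ⌊(2 + 2)/3⌋ = 1; p/q = (1·2 + 1)/(1·1 + 0) = 3/1; p² − 7·q² = 9 − 7 = 2.
  k = 2: m = 1, d = 2, a = ⌊(2 + 1)/2⌋ = 1; p/q = (1·3 + 2)/(1·1 + 1) = 5/2; p² − 7·q² = 25 − 28 = -3.
  k = 3: m = 1, d = 3, a = ⌊(2 + 1)/3⌋ = 1; p/q = (1·5 + 3)/(1·2 + 1) = 8/3; p² − 7·q² = 64 − 63 = 1.
  The first convergent with p² − 7·q² = 1 gives the fundamental solution (x₁, y₁) = (8, 3).
Step 2: Apply the recurrence (x_{n+1}, y_{n+1}) = (x₁x_n + 7y₁y_n, x₁y_n + y₁x_n) repeatedly.
  From (x_1, y_1) = (8, 3): x_2 = 8·8 + 7·3·3 = 127; y_2 = 8·3 + 3·8 = 48.
  From (x_2, y_2) = (127, 48): x_3 = 8·127 + 7·3·48 = 2024; y_3 = 8·48 + 3·127 = 765.
  From (x_3, y_3) = (2024, 765): x_4 = 8·2024 + 7·3·765 = 32257; y_4 = 8·765 + 3·2024 = 12192.
  From (x_4, y_4) = (32257, 12192): x_5 = 8·32257 + 7·3·12192 = 514088; y_5 = 8·12192 + 3·32257 = 194307.
  From (x_5, y_5) = (514088, 194307): x_6 = 8·514088 + 7·3·194307 = 8193151; y_6 = 8·194307 + 3·514088 = 3096720.
  From (x_6, y_6) = (8193151, 3096720): x_7 = 8·8193151 + 7·3·3096720 = 130576328; y_7 = 8·3096720 + 3·8193151 = 49353213.
  From (x_7, y_7) = (130576328, 49353213): x_8 = 8·130576328 + 7·3·49353213 = 2081028097; y_8 = 8·49353213 + 3·130576328 = 786554688.
Step 3: Verify x_8² - 7·y_8² = 4330677940503441409 - 4330677940503441408 = 1 (should be 1). ✓

(x_1, y_1) = (8, 3); (x_8, y_8) = (2081028097, 786554688).


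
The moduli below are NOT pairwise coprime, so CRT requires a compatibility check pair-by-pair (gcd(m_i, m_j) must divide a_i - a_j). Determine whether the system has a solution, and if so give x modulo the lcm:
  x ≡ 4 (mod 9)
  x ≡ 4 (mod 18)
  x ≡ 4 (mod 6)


Moduli 9, 18, 6 are not pairwise coprime, so CRT works modulo lcm(m_i) when all pairwise compatibility conditions hold.
Pairwise compatibility: gcd(m_i, m_j) must divide a_i - a_j for every pair.
Merge one congruence at a time:
  Start: x ≡ 4 (mod 9).
  Combine with x ≡ 4 (mod 18): gcd(9, 18) = 9; 4 - 4 = 0, which IS divisible by 9, so compatible.
    Write x = 4 + 9·t and substitute into x ≡ 4 (mod 18): 9·t ≡ 4 − 4 = 0 (mod 18).
    Divide the congruence (and modulus) by g = 9: 1·t ≡ 0 (mod 2).
    So t ≡ 0 (mod 2).
    Then x = 4 + 9·0 = 4, valid modulo lcm(9, 18) = 18: x ≡ 4 (mod 18).
  Combine with x ≡ 4 (mod 6): gcd(18, 6) = 6; 4 - 4 = 0, which IS divisible by 6, so compatible.
    Write x = 4 + 18·t and substitute into x ≡ 4 (mod 6): 18·t ≡ 4 − 4 = 0 (mod 6).
    Divide the congruence (and modulus) by g = 6: 3·t ≡ 0 (mod 1).
    Modulo 1 every t works; take t = 0.
    Then x = 4 + 18·0 = 4, valid modulo lcm(18, 6) = 18: x ≡ 4 (mod 18).
Verify: 4 mod 9 = 4, 4 mod 18 = 4, 4 mod 6 = 4.

x ≡ 4 (mod 18).


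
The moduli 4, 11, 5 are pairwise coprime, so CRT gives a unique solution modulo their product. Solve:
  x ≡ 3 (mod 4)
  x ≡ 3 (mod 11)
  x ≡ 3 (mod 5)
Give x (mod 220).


Moduli 4, 11, 5 are pairwise coprime; by CRT there is a unique solution modulo M = 4 · 11 · 5 = 220.
Solve pairwise, accumulating the modulus:
  Start with x ≡ 3 (mod 4).
  Combine with x ≡ 3 (mod 11): since gcd(4, 11) = 1, we get a unique residue mod 44.
    Write x = 3 + 4·t and substitute into x ≡ 3 (mod 11): 4·t ≡ 3 − 3 = 0 (mod 11).
    The inverse of 4 mod 11 is 3 (since 4·3 = 12 = 1·11 + 1), so t ≡ 3·0 = 0 ≡ 0 (mod 11).
    Then x = 3 + 4·0 = 3, valid modulo lcm(4, 11) = 44: x ≡ 3 (mod 44).
  Combine with x ≡ 3 (mod 5): since gcd(44, 5) = 1, we get a unique residue mod 220.
    Write x = 3 + 44·t and substitute into x ≡ 3 (mod 5): 44·t ≡ 3 − 3 = 0 (mod 5).
    Reduce coefficients mod 5: 4·t ≡ 0 (mod 5).
    The inverse of 4 mod 5 is 4 (since 4·4 = 16 = 3·5 + 1), so t ≡ 4·0 = 0 ≡ 0 (mod 5).
    Then x = 3 + 44·0 = 3, valid modulo lcm(44, 5) = 220: x ≡ 3 (mod 220).
Verify: 3 mod 4 = 3 ✓, 3 mod 11 = 3 ✓, 3 mod 5 = 3 ✓.

x ≡ 3 (mod 220).


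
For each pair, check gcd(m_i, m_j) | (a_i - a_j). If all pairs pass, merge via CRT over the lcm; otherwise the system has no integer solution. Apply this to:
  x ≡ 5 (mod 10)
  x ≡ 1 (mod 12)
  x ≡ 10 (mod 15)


Moduli 10, 12, 15 are not pairwise coprime, so CRT works modulo lcm(m_i) when all pairwise compatibility conditions hold.
Pairwise compatibility: gcd(m_i, m_j) must divide a_i - a_j for every pair.
Merge one congruence at a time:
  Start: x ≡ 5 (mod 10).
  Combine with x ≡ 1 (mod 12): gcd(10, 12) = 2; 1 - 5 = -4, which IS divisible by 2, so compatible.
    Write x = 5 + 10·t and substitute into x ≡ 1 (mod 12): 10·t ≡ 1 − 5 = -4 (mod 12).
    Divide the congruence (and modulus) by g = 2: 5·t ≡ -2 (mod 6).
    Reduce coefficients mod 6: 5·t ≡ 4 (mod 6).
    The inverse of 5 mod 6 is 5 (since 5·5 = 25 = 4·6 + 1), so t ≡ 5·4 = 20 ≡ 2 (mod 6).
    Then x = 5 + 10·2 = 25, valid modulo lcm(10, 12) = 60: x ≡ 25 (mod 60).
  Combine with x ≡ 10 (mod 15): gcd(60, 15) = 15; 10 - 25 = -15, which IS divisible by 15, so compatible.
    Write x = 25 + 60·t and substitute into x ≡ 10 (mod 15): 60·t ≡ 10 − 25 = -15 (mod 15).
    Divide the congruence (and modulus) by g = 15: 4·t ≡ -1 (mod 1).
    Modulo 1 every t works; take t = 0.
    Then x = 25 + 60·0 = 25, valid modulo lcm(60, 15) = 60: x ≡ 25 (mod 60).
Verify: 25 mod 10 = 5, 25 mod 12 = 1, 25 mod 15 = 10.

x ≡ 25 (mod 60).


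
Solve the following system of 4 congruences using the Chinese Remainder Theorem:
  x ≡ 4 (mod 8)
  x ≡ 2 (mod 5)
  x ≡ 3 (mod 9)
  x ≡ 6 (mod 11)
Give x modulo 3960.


Product of moduli M = 8 · 5 · 9 · 11 = 3960.
Merge one congruence at a time:
  Start: x ≡ 4 (mod 8).
  Combine with x ≡ 2 (mod 5); new modulus lcm = 40.
    Write x = 4 + 8·t and substitute into x ≡ 2 (mod 5): 8·t ≡ 2 − 4 = -2 (mod 5).
    Reduce coefficients mod 5: 3·t ≡ 3 (mod 5).
    The inverse of 3 mod 5 is 2 (since 3·2 = 6 = 1·5 + 1), so t ≡ 2·3 = 6 ≡ 1 (mod 5).
    Then x = 4 + 8·1 = 12, valid modulo lcm(8, 5) = 40: x ≡ 12 (mod 40).
  Combine with x ≡ 3 (mod 9); new modulus lcm = 360.
    Write x = 12 + 40·t and substitute into x ≡ 3 (mod 9): 40·t ≡ 3 − 12 = -9 (mod 9).
    Reduce coefficients mod 9: 4·t ≡ 0 (mod 9).
    The inverse of 4 mod 9 is 7 (since 4·7 = 28 = 3·9 + 1), so t ≡ 7·0 = 0 ≡ 0 (mod 9).
    Then x = 12 + 40·0 = 12, valid modulo lcm(40, 9) = 360: x ≡ 12 (mod 360).
  Combine with x ≡ 6 (mod 11); new modulus lcm = 3960.
    Write x = 12 + 360·t and substitute into x ≡ 6 (mod 11): 360·t ≡ 6 − 12 = -6 (mod 11).
    Reduce coefficients mod 11: 8·t ≡ 5 (mod 11).
    The inverse of 8 mod 11 is 7 (since 8·7 = 56 = 5·11 + 1), so t ≡ 7·5 = 35 ≡ 2 (mod 11).
    Then x = 12 + 360·2 = 732, valid modulo lcm(360, 11) = 3960: x ≡ 732 (mod 3960).
Verify against each original: 732 mod 8 = 4, 732 mod 5 = 2, 732 mod 9 = 3, 732 mod 11 = 6.

x ≡ 732 (mod 3960).


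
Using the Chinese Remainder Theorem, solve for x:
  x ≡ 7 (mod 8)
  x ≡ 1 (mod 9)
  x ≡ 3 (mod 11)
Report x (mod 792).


Moduli 8, 9, 11 are pairwise coprime; by CRT there is a unique solution modulo M = 8 · 9 · 11 = 792.
Solve pairwise, accumulating the modulus:
  Start with x ≡ 7 (mod 8).
  Combine with x ≡ 1 (mod 9): since gcd(8, 9) = 1, we get a unique residue mod 72.
    Write x = 7 + 8·t and substitute into x ≡ 1 (mod 9): 8·t ≡ 1 − 7 = -6 (mod 9).
    Reduce coefficients mod 9: 8·t ≡ 3 (mod 9).
    The inverse of 8 mod 9 is 8 (since 8·8 = 64 = 7·9 + 1), so t ≡ 8·3 = 24 ≡ 6 (mod 9).
    Then x = 7 + 8·6 = 55, valid modulo lcm(8, 9) = 72: x ≡ 55 (mod 72).
  Combine with x ≡ 3 (mod 11): since gcd(72, 11) = 1, we get a unique residue mod 792.
    Write x = 55 + 72·t and substitute into x ≡ 3 (mod 11): 72·t ≡ 3 − 55 = -52 (mod 11).
    Reduce coefficients mod 11: 6·t ≡ 3 (mod 11).
    The inverse of 6 mod 11 is 2 (since 6·2 = 12 = 1·11 + 1), so t ≡ 2·3 = 6 ≡ 6 (mod 11).
    Then x = 55 + 72·6 = 487, valid modulo lcm(72, 11) = 792: x ≡ 487 (mod 792).
Verify: 487 mod 8 = 7 ✓, 487 mod 9 = 1 ✓, 487 mod 11 = 3 ✓.

x ≡ 487 (mod 792).


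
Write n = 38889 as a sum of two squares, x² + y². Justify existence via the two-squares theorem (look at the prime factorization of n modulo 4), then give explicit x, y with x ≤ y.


Step 1: Factor n = 38889 = 3^2 · 29 · 149.
Step 2: Check the mod-4 condition on each prime factor: 3 ≡ 3 (mod 4), exponent 2 (must be even); 29 ≡ 1 (mod 4), exponent 1; 149 ≡ 1 (mod 4), exponent 1.
All primes ≡ 3 (mod 4) appear to even exponent (or don't appear), so by the two-squares theorem n IS expressible as a sum of two squares.
Step 3: Build a representation. Group n = k² · m with k = 3 and m = 29 · 149 = 4321 (a product of primes ≡ 1 (mod 4)); a representation of m scales to one of n via (k·x)² + (k·y)² = k²(x² + y²). Each prime p ≡ 1 (mod 4) is itself a sum of two squares; find a² by testing p − a² for a perfect square:
  29: 29 − 1² = 28, 29 − 2² = 25 = 5² ⇒ 29 = 2² + 5².
  149: 149 − 1² = 148, 149 − 2² = 145, 149 − 3² = 140, 149 − 4² = 133, 149 − 5² = 124, 149 − 6² = 113, 149 − 7² = 100 = 10² ⇒ 149 = 7² + 10².
  Combine using the Brahmagupta–Fibonacci identity (a² + b²)(c² + d²) = (ac − bd)² + (ad + bc)² = (ac + bd)² + (ad − bc)²:
  29 · 149 = 4321: from (2² + 5²)(7² + 10²), take (2·7 − 5·10, 2·10 + 5·7) = (14 − 50, 20 + 35) = (-36, 55); dropping signs (only squares matter) gives (36, 55); check 36² + 55² = 1296 + 3025 = 4321 ✓.
  Scale by k = 3: (3·36, 3·55) = (108, 165).
Step 4: Order so x ≤ y and verify: 108² + 165² = 11664 + 27225 = 38889 = n. ✓

n = 38889 = 108² + 165² (one valid representation with x ≤ y).


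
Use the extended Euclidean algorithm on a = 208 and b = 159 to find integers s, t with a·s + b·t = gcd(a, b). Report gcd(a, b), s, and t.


Euclidean algorithm on (208, 159) — divide until remainder is 0:
  208 = 1 · 159 + 49
  159 = 3 · 49 + 12
  49 = 4 · 12 + 1
  12 = 12 · 1 + 0
gcd(208, 159) = 1.
Track Bezout coefficients alongside the remainders: start with r₀ = 208 = a·1 + b·0 (s = 1, t = 0) and r₁ = 159 = a·0 + b·1 (s = 0, t = 1); each new remainder r_{k+1} = r_{k-1} − q_k·r_k inherits s_{k+1} = s_{k-1} − q_k·s_k, t_{k+1} = t_{k-1} − q_k·t_k, so r_k = a·s_k + b·t_k at every step:
  q = 1: r = 49, s = 1 − 1·0 = 1, t = 0 − 1·1 = -1  (check: 208·1 + 159·(-1) = 49)
  q = 3: r = 12, s = 0 − 3·1 = -3, t = 1 − 3·(-1) = 4  (check: 208·(-3) + 159·4 = 12)
  q = 4: r = 1, s = 1 − 4·(-3) = 13, t = -1 − 4·4 = -17  (check: 208·13 + 159·(-17) = 1)
The row with r = 1 (the gcd) gives the Bezout coefficients s = 13, t = -17.
Result: 208 · (13) + 159 · (-17) = 1.

gcd(208, 159) = 1; s = 13, t = -17 (check: 208·13 + 159·(-17) = 1).


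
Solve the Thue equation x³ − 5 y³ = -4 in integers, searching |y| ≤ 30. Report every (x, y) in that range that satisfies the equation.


The equation is x³ - 5y³ = -4. For fixed y, x³ = 5·y³ − 4, so a solution requires the RHS to be a perfect cube.
Strategy: iterate y from -30 to 30, compute RHS = 5·y³ − 4, and check whether it is a (positive or negative) perfect cube.
Check small values of y:
  y = 0: RHS = -4 is not a perfect cube.
  y = 1: RHS = 1 = (1)³ ⇒ x = 1 works.
  y = -1: RHS = -9 is not a perfect cube.
  y = 2: RHS = 36 is not a perfect cube.
  y = -2: RHS = -44 is not a perfect cube.
  y = 3: RHS = 131 is not a perfect cube.
  y = -3: RHS = -139 is not a perfect cube.
Continuing the search up to |y| = 30 finds no further solutions beyond those listed.
Collected solutions: (1, 1).

Solutions (with |y| ≤ 30): (1, 1).


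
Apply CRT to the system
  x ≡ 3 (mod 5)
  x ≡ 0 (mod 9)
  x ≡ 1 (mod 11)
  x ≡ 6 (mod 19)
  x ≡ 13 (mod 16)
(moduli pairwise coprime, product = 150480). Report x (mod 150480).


Product of moduli M = 5 · 9 · 11 · 19 · 16 = 150480.
Merge one congruence at a time:
  Start: x ≡ 3 (mod 5).
  Combine with x ≡ 0 (mod 9); new modulus lcm = 45.
    Write x = 3 + 5·t and substitute into x ≡ 0 (mod 9): 5·t ≡ 0 − 3 = -3 (mod 9).
    Reduce coefficients mod 9: 5·t ≡ 6 (mod 9).
    The inverse of 5 mod 9 is 2 (since 5·2 = 10 = 1·9 + 1), so t ≡ 2·6 = 12 ≡ 3 (mod 9).
    Then x = 3 + 5·3 = 18, valid modulo lcm(5, 9) = 45: x ≡ 18 (mod 45).
  Combine with x ≡ 1 (mod 11); new modulus lcm = 495.
    Write x = 18 + 45·t and substitute into x ≡ 1 (mod 11): 45·t ≡ 1 − 18 = -17 (mod 11).
    Reduce coefficients mod 11: 1·t ≡ 5 (mod 11).
    So t ≡ 5 (mod 11).
    Then x = 18 + 45·5 = 243, valid modulo lcm(45, 11) = 495: x ≡ 243 (mod 495).
  Combine with x ≡ 6 (mod 19); new modulus lcm = 9405.
    Write x = 243 + 495·t and substitute into x ≡ 6 (mod 19): 495·t ≡ 6 − 243 = -237 (mod 19).
    Reduce coefficients mod 19: 1·t ≡ 10 (mod 19).
    So t ≡ 10 (mod 19).
    Then x = 243 + 495·10 = 5193, valid modulo lcm(495, 19) = 9405: x ≡ 5193 (mod 9405).
  Combine with x ≡ 13 (mod 16); new modulus lcm = 150480.
    Write x = 5193 + 9405·t and substitute into x ≡ 13 (mod 16): 9405·t ≡ 13 − 5193 = -5180 (mod 16).
    Reduce coefficients mod 16: 13·t ≡ 4 (mod 16).
    The inverse of 13 mod 16 is 5 (since 13·5 = 65 = 4·16 + 1), so t ≡ 5·4 = 20 ≡ 4 (mod 16).
    Then x = 5193 + 9405·4 = 42813, valid modulo lcm(9405, 16) = 150480: x ≡ 42813 (mod 150480).
Verify against each original: 42813 mod 5 = 3, 42813 mod 9 = 0, 42813 mod 11 = 1, 42813 mod 19 = 6, 42813 mod 16 = 13.

x ≡ 42813 (mod 150480).


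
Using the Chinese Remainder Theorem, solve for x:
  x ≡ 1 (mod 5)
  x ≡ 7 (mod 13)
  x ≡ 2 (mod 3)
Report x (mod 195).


Moduli 5, 13, 3 are pairwise coprime; by CRT there is a unique solution modulo M = 5 · 13 · 3 = 195.
Solve pairwise, accumulating the modulus:
  Start with x ≡ 1 (mod 5).
  Combine with x ≡ 7 (mod 13): since gcd(5, 13) = 1, we get a unique residue mod 65.
    Write x = 1 + 5·t and substitute into x ≡ 7 (mod 13): 5·t ≡ 7 − 1 = 6 (mod 13).
    The inverse of 5 mod 13 is 8 (since 5·8 = 40 = 3·13 + 1), so t ≡ 8·6 = 48 ≡ 9 (mod 13).
    Then x = 1 + 5·9 = 46, valid modulo lcm(5, 13) = 65: x ≡ 46 (mod 65).
  Combine with x ≡ 2 (mod 3): since gcd(65, 3) = 1, we get a unique residue mod 195.
    Write x = 46 + 65·t and substitute into x ≡ 2 (mod 3): 65·t ≡ 2 − 46 = -44 (mod 3).
    Reduce coefficients mod 3: 2·t ≡ 1 (mod 3).
    The inverse of 2 mod 3 is 2 (since 2·2 = 4 = 1·3 + 1), so t ≡ 2·1 = 2 ≡ 2 (mod 3).
    Then x = 46 + 65·2 = 176, valid modulo lcm(65, 3) = 195: x ≡ 176 (mod 195).
Verify: 176 mod 5 = 1 ✓, 176 mod 13 = 7 ✓, 176 mod 3 = 2 ✓.

x ≡ 176 (mod 195).


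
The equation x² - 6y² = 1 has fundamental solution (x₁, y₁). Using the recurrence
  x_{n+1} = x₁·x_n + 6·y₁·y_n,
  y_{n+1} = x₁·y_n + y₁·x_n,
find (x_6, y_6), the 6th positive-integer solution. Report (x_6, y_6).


Step 1: Find the fundamental solution (x₁, y₁) of x² - 6y² = 1.
  Expand √6 as a continued fraction. a₀ = ⌊√6⌋ = 2; iterate m_{k+1} = d_k·a_k − m_k, d_{k+1} = (6 − m_{k+1}²)/d_k, a_{k+1} = ⌊(a₀ + m_{k+1})/d_{k+1}⌋ (starting m₀ = 0, d₀ = 1), with convergents p_k = a_k·p_{k-1} + p_{k-2}, q_k = a_k·q_{k-1} + q_{k-2} (p₋₁ = 1, q₋₁ = 0):
  k = 0: a₀ = 2; p₀/q₀ = 2/1; p₀² − 6·q₀² = 4 − 6 = -2.
  k = 1: m = 2, d = 2, a = ⌊(2 + 2)/2⌋ = 2; p/q = (2·2 + 1)/(2·1 + 0) = 5/2; p² − 6·q² = 25 − 24 = 1.
  The first convergent with p² − 6·q² = 1 gives the fundamental solution (x₁, y₁) = (5, 2).
Step 2: Apply the recurrence (x_{n+1}, y_{n+1}) = (x₁x_n + 6y₁y_n, x₁y_n + y₁x_n) repeatedly.
  From (x_1, y_1) = (5, 2): x_2 = 5·5 + 6·2·2 = 49; y_2 = 5·2 + 2·5 = 20.
  From (x_2, y_2) = (49, 20): x_3 = 5·49 + 6·2·20 = 485; y_3 = 5·20 + 2·49 = 198.
  From (x_3, y_3) = (485, 198): x_4 = 5·485 + 6·2·198 = 4801; y_4 = 5·198 + 2·485 = 1960.
  From (x_4, y_4) = (4801, 1960): x_5 = 5·4801 + 6·2·1960 = 47525; y_5 = 5·1960 + 2·4801 = 19402.
  From (x_5, y_5) = (47525, 19402): x_6 = 5·47525 + 6·2·19402 = 470449; y_6 = 5·19402 + 2·47525 = 192060.
Step 3: Verify x_6² - 6·y_6² = 221322261601 - 221322261600 = 1 (should be 1). ✓

(x_1, y_1) = (5, 2); (x_6, y_6) = (470449, 192060).


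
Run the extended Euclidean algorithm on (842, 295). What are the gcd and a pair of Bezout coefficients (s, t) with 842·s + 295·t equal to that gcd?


Euclidean algorithm on (842, 295) — divide until remainder is 0:
  842 = 2 · 295 + 252
  295 = 1 · 252 + 43
  252 = 5 · 43 + 37
  43 = 1 · 37 + 6
  37 = 6 · 6 + 1
  6 = 6 · 1 + 0
gcd(842, 295) = 1.
Track Bezout coefficients alongside the remainders: start with r₀ = 842 = a·1 + b·0 (s = 1, t = 0) and r₁ = 295 = a·0 + b·1 (s = 0, t = 1); each new remainder r_{k+1} = r_{k-1} − q_k·r_k inherits s_{k+1} = s_{k-1} − q_k·s_k, t_{k+1} = t_{k-1} − q_k·t_k, so r_k = a·s_k + b·t_k at every step:
  q = 2: r = 252, s = 1 − 2·0 = 1, t = 0 − 2·1 = -2  (check: 842·1 + 295·(-2) = 252)
  q = 1: r = 43, s = 0 − 1·1 = -1, t = 1 − 1·(-2) = 3  (check: 842·(-1) + 295·3 = 43)
  q = 5: r = 37, s = 1 − 5·(-1) = 6, t = -2 − 5·3 = -17  (check: 842·6 + 295·(-17) = 37)
  q = 1: r = 6, s = -1 − 1·6 = -7, t = 3 − 1·(-17) = 20  (check: 842·(-7) + 295·20 = 6)
  q = 6: r = 1, s = 6 − 6·(-7) = 48, t = -17 − 6·20 = -137  (check: 842·48 + 295·(-137) = 1)
The row with r = 1 (the gcd) gives the Bezout coefficients s = 48, t = -137.
Result: 842 · (48) + 295 · (-137) = 1.

gcd(842, 295) = 1; s = 48, t = -137 (check: 842·48 + 295·(-137) = 1).


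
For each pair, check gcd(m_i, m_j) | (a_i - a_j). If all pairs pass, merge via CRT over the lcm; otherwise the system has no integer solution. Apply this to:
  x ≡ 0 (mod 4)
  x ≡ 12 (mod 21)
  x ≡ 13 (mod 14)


Moduli 4, 21, 14 are not pairwise coprime, so CRT works modulo lcm(m_i) when all pairwise compatibility conditions hold.
Pairwise compatibility: gcd(m_i, m_j) must divide a_i - a_j for every pair.
Merge one congruence at a time:
  Start: x ≡ 0 (mod 4).
  Combine with x ≡ 12 (mod 21): gcd(4, 21) = 1; 12 - 0 = 12, which IS divisible by 1, so compatible.
    Write x = 0 + 4·t and substitute into x ≡ 12 (mod 21): 4·t ≡ 12 − 0 = 12 (mod 21).
    The inverse of 4 mod 21 is 16 (since 4·16 = 64 = 3·21 + 1), so t ≡ 16·12 = 192 ≡ 3 (mod 21).
    Then x = 0 + 4·3 = 12, valid modulo lcm(4, 21) = 84: x ≡ 12 (mod 84).
  Combine with x ≡ 13 (mod 14): gcd(84, 14) = 14, and 13 - 12 = 1 is NOT divisible by 14.
    ⇒ system is inconsistent (no integer solution).

No solution (the system is inconsistent).


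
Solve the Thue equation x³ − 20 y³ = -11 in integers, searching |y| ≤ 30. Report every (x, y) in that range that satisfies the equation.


The equation is x³ - 20y³ = -11. For fixed y, x³ = 20·y³ − 11, so a solution requires the RHS to be a perfect cube.
Strategy: iterate y from -30 to 30, compute RHS = 20·y³ − 11, and check whether it is a (positive or negative) perfect cube.
Check small values of y:
  y = 0: RHS = -11 is not a perfect cube.
  y = 1: RHS = 9 is not a perfect cube.
  y = -1: RHS = -31 is not a perfect cube.
  y = 2: RHS = 149 is not a perfect cube.
  y = -2: RHS = -171 is not a perfect cube.
  y = 3: RHS = 529 is not a perfect cube.
  y = -3: RHS = -551 is not a perfect cube.
Continuing the search up to |y| = 30 finds no solutions either.
No (x, y) in the scanned range satisfies the equation.

No integer solutions with |y| ≤ 30.


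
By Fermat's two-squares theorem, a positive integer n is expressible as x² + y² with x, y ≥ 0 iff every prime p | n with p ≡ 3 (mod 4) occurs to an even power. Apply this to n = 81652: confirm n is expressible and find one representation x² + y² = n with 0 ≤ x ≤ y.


Step 1: Factor n = 81652 = 2^2 · 137 · 149.
Step 2: Check the mod-4 condition on each prime factor: 2 = 2 (special); 137 ≡ 1 (mod 4), exponent 1; 149 ≡ 1 (mod 4), exponent 1.
All primes ≡ 3 (mod 4) appear to even exponent (or don't appear), so by the two-squares theorem n IS expressible as a sum of two squares.
Step 3: Build a representation. Group n = k² · m with k = 2 and m = 137 · 149 = 20413 (a product of primes ≡ 1 (mod 4)); a representation of m scales to one of n via (k·x)² + (k·y)² = k²(x² + y²). Each prime p ≡ 1 (mod 4) is itself a sum of two squares; find a² by testing p − a² for a perfect square:
  137: 137 − 1² = 136, 137 − 2² = 133, 137 − 3² = 128, 137 − 4² = 121 = 11² ⇒ 137 = 4² + 11².
  149: 149 − 1² = 148, 149 − 2² = 145, 149 − 3² = 140, 149 − 4² = 133, 149 − 5² = 124, 149 − 6² = 113, 149 − 7² = 100 = 10² ⇒ 149 = 7² + 10².
  Combine using the Brahmagupta–Fibonacci identity (a² + b²)(c² + d²) = (ac − bd)² + (ad + bc)² = (ac + bd)² + (ad − bc)²:
  137 · 149 = 20413: from (4² + 11²)(7² + 10²), take (4·7 − 11·10, 4·10 + 11·7) = (28 − 110, 40 + 77) = (-82, 117); dropping signs (only squares matter) gives (82, 117); check 82² + 117² = 6724 + 13689 = 20413 ✓.
  Scale by k = 2: (2·82, 2·117) = (164, 234).
Step 4: Order so x ≤ y and verify: 164² + 234² = 26896 + 54756 = 81652 = n. ✓

n = 81652 = 164² + 234² (one valid representation with x ≤ y).


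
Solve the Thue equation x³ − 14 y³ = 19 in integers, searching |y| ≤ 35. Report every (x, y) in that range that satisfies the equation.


The equation is x³ - 14y³ = 19. For fixed y, x³ = 14·y³ + 19, so a solution requires the RHS to be a perfect cube.
Strategy: iterate y from -35 to 35, compute RHS = 14·y³ + 19, and check whether it is a (positive or negative) perfect cube.
Check small values of y:
  y = 0: RHS = 19 is not a perfect cube.
  y = 1: RHS = 33 is not a perfect cube.
  y = -1: RHS = 5 is not a perfect cube.
  y = 2: RHS = 131 is not a perfect cube.
  y = -2: RHS = -93 is not a perfect cube.
  y = 3: RHS = 397 is not a perfect cube.
  y = -3: RHS = -359 is not a perfect cube.
Continuing the search up to |y| = 35 finds no solutions either.
No (x, y) in the scanned range satisfies the equation.

No integer solutions with |y| ≤ 35.


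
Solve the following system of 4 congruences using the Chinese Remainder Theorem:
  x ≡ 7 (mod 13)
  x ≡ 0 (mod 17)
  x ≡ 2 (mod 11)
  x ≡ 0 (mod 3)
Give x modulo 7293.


Product of moduli M = 13 · 17 · 11 · 3 = 7293.
Merge one congruence at a time:
  Start: x ≡ 7 (mod 13).
  Combine with x ≡ 0 (mod 17); new modulus lcm = 221.
    Write x = 7 + 13·t and substitute into x ≡ 0 (mod 17): 13·t ≡ 0 − 7 = -7 (mod 17).
    Reduce coefficients mod 17: 13·t ≡ 10 (mod 17).
    The inverse of 13 mod 17 is 4 (since 13·4 = 52 = 3·17 + 1), so t ≡ 4·10 = 40 ≡ 6 (mod 17).
    Then x = 7 + 13·6 = 85, valid modulo lcm(13, 17) = 221: x ≡ 85 (mod 221).
  Combine with x ≡ 2 (mod 11); new modulus lcm = 2431.
    Write x = 85 + 221·t and substitute into x ≡ 2 (mod 11): 221·t ≡ 2 − 85 = -83 (mod 11).
    Reduce coefficients mod 11: 1·t ≡ 5 (mod 11).
    So t ≡ 5 (mod 11).
    Then x = 85 + 221·5 = 1190, valid modulo lcm(221, 11) = 2431: x ≡ 1190 (mod 2431).
  Combine with x ≡ 0 (mod 3); new modulus lcm = 7293.
    Write x = 1190 + 2431·t and substitute into x ≡ 0 (mod 3): 2431·t ≡ 0 − 1190 = -1190 (mod 3).
    Reduce coefficients mod 3: 1·t ≡ 1 (mod 3).
    So t ≡ 1 (mod 3).
    Then x = 1190 + 2431·1 = 3621, valid modulo lcm(2431, 3) = 7293: x ≡ 3621 (mod 7293).
Verify against each original: 3621 mod 13 = 7, 3621 mod 17 = 0, 3621 mod 11 = 2, 3621 mod 3 = 0.

x ≡ 3621 (mod 7293).


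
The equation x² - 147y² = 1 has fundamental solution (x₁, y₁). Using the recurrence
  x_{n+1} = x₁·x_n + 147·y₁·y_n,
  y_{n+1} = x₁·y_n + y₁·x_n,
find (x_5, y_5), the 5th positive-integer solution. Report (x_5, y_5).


Step 1: Find the fundamental solution (x₁, y₁) of x² - 147y² = 1.
  Expand √147 as a continued fraction. a₀ = ⌊√147⌋ = 12; iterate m_{k+1} = d_k·a_k − m_k, d_{k+1} = (147 − m_{k+1}²)/d_k, a_{k+1} = ⌊(a₀ + m_{k+1})/d_{k+1}⌋ (starting m₀ = 0, d₀ = 1), with convergents p_k = a_k·p_{k-1} + p_{k-2}, q_k = a_k·q_{k-1} + q_{k-2} (p₋₁ = 1, q₋₁ = 0):
  k = 0: a₀ = 12; p₀/q₀ = 12/1; p₀² − 147·q₀² = 144 − 147 = -3.
  k = 1: m = 12, d = 3, a = ⌊(12 + 12)/3⌋ = 8; p/q = (8·12 + 1)/(8·1 + 0) = 97/8; p² − 147·q² = 9409 − 9408 = 1.
  The first convergent with p² − 147·q² = 1 gives the fundamental solution (x₁, y₁) = (97, 8).
Step 2: Apply the recurrence (x_{n+1}, y_{n+1}) = (x₁x_n + 147y₁y_n, x₁y_n + y₁x_n) repeatedly.
  From (x_1, y_1) = (97, 8): x_2 = 97·97 + 147·8·8 = 18817; y_2 = 97·8 + 8·97 = 1552.
  From (x_2, y_2) = (18817, 1552): x_3 = 97·18817 + 147·8·1552 = 3650401; y_3 = 97·1552 + 8·18817 = 301080.
  From (x_3, y_3) = (3650401, 301080): x_4 = 97·3650401 + 147·8·301080 = 708158977; y_4 = 97·301080 + 8·3650401 = 58407968.
  From (x_4, y_4) = (708158977, 58407968): x_5 = 97·708158977 + 147·8·58407968 = 137379191137; y_5 = 97·58407968 + 8·708158977 = 11330844712.
Step 3: Verify x_5² - 147·y_5² = 18873042157456379352769 - 18873042157456379352768 = 1 (should be 1). ✓

(x_1, y_1) = (97, 8); (x_5, y_5) = (137379191137, 11330844712).
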